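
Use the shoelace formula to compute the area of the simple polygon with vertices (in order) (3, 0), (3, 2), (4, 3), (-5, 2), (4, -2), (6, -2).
Area = 21

Shoelace formula: Area = (1/2) |Σ_i (x_i · y_{i+1} − x_{i+1} · y_i)| (indices mod n). Compute each cross term:
  (3)(2) − (3)(0) = 6
  (3)(3) − (4)(2) = 1
  (4)(2) − (-5)(3) = 23
  (-5)(-2) − (4)(2) = 2
  (4)(-2) − (6)(-2) = 4
  (6)(0) − (3)(-2) = 6
Sum = 42, so (signed) Area = 42/2 = 21, |Area| = 21.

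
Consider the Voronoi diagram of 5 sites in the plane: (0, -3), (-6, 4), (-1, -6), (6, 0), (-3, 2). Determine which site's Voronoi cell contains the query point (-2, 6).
Nearest site = (-3, 2)

The Voronoi cell of site s contains exactly those query points closer to s than to any other site. Compute squared distances from q = (-2, 6) to each site:
  (-3 − -2)² + (2 − 6)² = 17
  (-6 − -2)² + (4 − 6)² = 20
  (0 − -2)² + (-3 − 6)² = 85
  (6 − -2)² + (0 − 6)² = 100
  (-1 − -2)² + (-6 − 6)² = 145
Minimum is attained by (-3, 2), so q lies in its Voronoi cell.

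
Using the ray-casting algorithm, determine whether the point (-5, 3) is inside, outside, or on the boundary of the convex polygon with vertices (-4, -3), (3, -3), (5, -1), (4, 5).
The point (-5, 3) lies strictly outside the polygon

Cast a horizontal ray to the right from the query point and count how many polygon edges it crosses (each edge strictly once or zero times, handled with the usual half-open convention). 
Parity of crossings → even ⇒ outside.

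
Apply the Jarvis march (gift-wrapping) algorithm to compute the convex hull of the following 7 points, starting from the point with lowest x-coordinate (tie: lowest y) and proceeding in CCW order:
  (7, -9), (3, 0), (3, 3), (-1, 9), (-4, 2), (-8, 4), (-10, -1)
Hull (CCW) = [(-10, -1), (7, -9), (3, 3), (-1, 9), (-8, 4)]

Jarvis march: at each step, from the current hull vertex p, select the next vertex q as the point such that every other point lies strictly to the left of (or on) the directed line p → q. (Equivalently: for every other point r, the cross product (q − p) × (r − p) ≥ 0.)
Starting point (lowest x, tie lowest y): (-10, -1). Wrap until returning to start. Resulting hull: (-10, -1), (7, -9), (3, 3), (-1, 9), (-8, 4).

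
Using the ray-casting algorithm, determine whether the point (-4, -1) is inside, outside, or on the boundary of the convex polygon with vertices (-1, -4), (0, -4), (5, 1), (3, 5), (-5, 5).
The point (-4, -1) lies strictly outside the polygon

Cast a horizontal ray to the right from the query point and count how many polygon edges it crosses (each edge strictly once or zero times, handled with the usual half-open convention). 
Parity of crossings → even ⇒ outside.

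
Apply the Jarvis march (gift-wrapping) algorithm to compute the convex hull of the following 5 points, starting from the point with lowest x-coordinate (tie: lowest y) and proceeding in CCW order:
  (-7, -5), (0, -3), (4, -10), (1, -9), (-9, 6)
Hull (CCW) = [(-9, 6), (-7, -5), (1, -9), (4, -10), (0, -3)]

Jarvis march: at each step, from the current hull vertex p, select the next vertex q as the point such that every other point lies strictly to the left of (or on) the directed line p → q. (Equivalently: for every other point r, the cross product (q − p) × (r − p) ≥ 0.)
Starting point (lowest x, tie lowest y): (-9, 6). Wrap until returning to start. Resulting hull: (-9, 6), (-7, -5), (1, -9), (4, -10), (0, -3).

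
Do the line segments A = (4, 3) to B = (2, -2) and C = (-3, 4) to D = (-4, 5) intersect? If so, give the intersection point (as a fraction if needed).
No (intersection of containing lines falls outside at least one segment)

Parametrize and solve: t = 6/7, s = -37/7. At least one of these is outside [0, 1], so the segments do not intersect.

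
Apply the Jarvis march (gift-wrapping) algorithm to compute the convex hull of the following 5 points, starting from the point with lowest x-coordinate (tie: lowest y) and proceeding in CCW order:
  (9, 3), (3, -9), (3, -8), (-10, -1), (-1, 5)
Hull (CCW) = [(-10, -1), (3, -9), (9, 3), (-1, 5)]

Jarvis march: at each step, from the current hull vertex p, select the next vertex q as the point such that every other point lies strictly to the left of (or on) the directed line p → q. (Equivalently: for every other point r, the cross product (q − p) × (r − p) ≥ 0.)
Starting point (lowest x, tie lowest y): (-10, -1). Wrap until returning to start. Resulting hull: (-10, -1), (3, -9), (9, 3), (-1, 5).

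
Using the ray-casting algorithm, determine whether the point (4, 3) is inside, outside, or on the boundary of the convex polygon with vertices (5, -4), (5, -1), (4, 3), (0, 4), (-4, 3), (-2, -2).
The point (4, 3) lies on the polygon boundary

Boundary check: the query satisfies the collinearity and bounding-box conditions for some polygon edge, so it lies exactly on the boundary.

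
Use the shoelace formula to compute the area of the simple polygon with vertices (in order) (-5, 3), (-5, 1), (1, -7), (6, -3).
Area = 43

Shoelace formula: Area = (1/2) |Σ_i (x_i · y_{i+1} − x_{i+1} · y_i)| (indices mod n). Compute each cross term:
  (-5)(1) − (-5)(3) = 10
  (-5)(-7) − (1)(1) = 34
  (1)(-3) − (6)(-7) = 39
  (6)(3) − (-5)(-3) = 3
Sum = 86, so (signed) Area = 86/2 = 43, |Area| = 43.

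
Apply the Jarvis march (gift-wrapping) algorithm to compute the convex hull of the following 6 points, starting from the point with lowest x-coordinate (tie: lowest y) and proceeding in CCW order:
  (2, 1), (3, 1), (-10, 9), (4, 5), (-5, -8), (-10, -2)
Hull (CCW) = [(-10, -2), (-5, -8), (3, 1), (4, 5), (-10, 9)]

Jarvis march: at each step, from the current hull vertex p, select the next vertex q as the point such that every other point lies strictly to the left of (or on) the directed line p → q. (Equivalently: for every other point r, the cross product (q − p) × (r − p) ≥ 0.)
Starting point (lowest x, tie lowest y): (-10, -2). Wrap until returning to start. Resulting hull: (-10, -2), (-5, -8), (3, 1), (4, 5), (-10, 9).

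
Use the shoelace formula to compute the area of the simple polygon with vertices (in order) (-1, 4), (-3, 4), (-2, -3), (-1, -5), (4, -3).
Area = 34

Shoelace formula: Area = (1/2) |Σ_i (x_i · y_{i+1} − x_{i+1} · y_i)| (indices mod n). Compute each cross term:
  (-1)(4) − (-3)(4) = 8
  (-3)(-3) − (-2)(4) = 17
  (-2)(-5) − (-1)(-3) = 7
  (-1)(-3) − (4)(-5) = 23
  (4)(4) − (-1)(-3) = 13
Sum = 68, so (signed) Area = 68/2 = 34, |Area| = 34.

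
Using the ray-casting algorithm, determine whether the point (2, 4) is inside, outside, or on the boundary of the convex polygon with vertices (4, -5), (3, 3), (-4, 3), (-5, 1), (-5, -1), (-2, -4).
The point (2, 4) lies strictly outside the polygon

Cast a horizontal ray to the right from the query point and count how many polygon edges it crosses (each edge strictly once or zero times, handled with the usual half-open convention). 
Parity of crossings → even ⇒ outside.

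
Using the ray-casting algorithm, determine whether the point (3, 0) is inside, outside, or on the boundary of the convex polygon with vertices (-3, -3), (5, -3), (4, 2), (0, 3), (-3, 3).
The point (3, 0) lies strictly inside the polygon

Cast a horizontal ray to the right from the query point and count how many polygon edges it crosses (each edge strictly once or zero times, handled with the usual half-open convention). 
Parity of crossings → odd ⇒ inside.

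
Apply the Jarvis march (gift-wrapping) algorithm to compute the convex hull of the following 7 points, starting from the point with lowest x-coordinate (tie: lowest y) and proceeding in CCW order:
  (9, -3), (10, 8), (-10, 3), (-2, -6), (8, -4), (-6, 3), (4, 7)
Hull (CCW) = [(-10, 3), (-2, -6), (8, -4), (9, -3), (10, 8), (4, 7)]

Jarvis march: at each step, from the current hull vertex p, select the next vertex q as the point such that every other point lies strictly to the left of (or on) the directed line p → q. (Equivalently: for every other point r, the cross product (q − p) × (r − p) ≥ 0.)
Starting point (lowest x, tie lowest y): (-10, 3). Wrap until returning to start. Resulting hull: (-10, 3), (-2, -6), (8, -4), (9, -3), (10, 8), (4, 7).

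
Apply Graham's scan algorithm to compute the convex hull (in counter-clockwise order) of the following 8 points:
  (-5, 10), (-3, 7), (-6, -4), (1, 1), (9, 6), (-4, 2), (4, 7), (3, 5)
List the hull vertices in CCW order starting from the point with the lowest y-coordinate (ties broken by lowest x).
Hull (CCW) = [(-6, -4), (9, 6), (-5, 10)]

Graham scan procedure:
  1. Find the pivot p₀ = point with lowest y (tie → lowest x): (-6, -4).
  2. Sort the remaining points by polar angle around p₀.
  3. Walk through sorted points, maintaining a stack; pop the top while the last three entries make a non-left turn (cross product ≤ 0).
  4. Final stack is the convex hull in CCW order: (-6, -4), (9, 6), (-5, 10).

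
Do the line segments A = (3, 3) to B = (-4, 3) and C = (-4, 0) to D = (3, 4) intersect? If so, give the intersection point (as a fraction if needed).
Yes; intersection at (5/4, 3) (t = 1/4 on AB, s = 3/4 on CD)

Parametrize AB as A + t(B − A) = (3 + -7 t, 3 + 0 t) and CD as C + s(D − C) = (-4 + 7 s, 0 + 4 s). Solve the linear system for (t, s). Determinant = 28 ≠ 0, so a unique intersection of the containing lines exists. Solution: t = 1/4, s = 3/4 — both in [0, 1], so the segments cross. Intersection point: (5/4, 3).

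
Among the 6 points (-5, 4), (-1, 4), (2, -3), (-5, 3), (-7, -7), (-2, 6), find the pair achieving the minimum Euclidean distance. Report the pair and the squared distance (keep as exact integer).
Pair = ((-5, 4), (-5, 3)); squared distance = 1

Compute all C(6, 2) = 15 pairwise squared distances (x_i − x_j)² + (y_i − y_j)². The minimum is 1, attained by the pair ((-5, 4), (-5, 3)).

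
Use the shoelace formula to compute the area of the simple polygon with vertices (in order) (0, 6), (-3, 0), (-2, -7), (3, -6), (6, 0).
Area = 72

Shoelace formula: Area = (1/2) |Σ_i (x_i · y_{i+1} − x_{i+1} · y_i)| (indices mod n). Compute each cross term:
  (0)(0) − (-3)(6) = 18
  (-3)(-7) − (-2)(0) = 21
  (-2)(-6) − (3)(-7) = 33
  (3)(0) − (6)(-6) = 36
  (6)(6) − (0)(0) = 36
Sum = 144, so (signed) Area = 144/2 = 72, |Area| = 72.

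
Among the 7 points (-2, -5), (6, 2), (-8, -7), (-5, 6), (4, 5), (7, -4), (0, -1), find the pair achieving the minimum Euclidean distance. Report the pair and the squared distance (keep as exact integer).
Pair = ((6, 2), (4, 5)); squared distance = 13

Compute all C(7, 2) = 21 pairwise squared distances (x_i − x_j)² + (y_i − y_j)². The minimum is 13, attained by the pair ((6, 2), (4, 5)).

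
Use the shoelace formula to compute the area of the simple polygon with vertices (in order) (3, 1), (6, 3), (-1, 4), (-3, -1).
Area = 43/2

Shoelace formula: Area = (1/2) |Σ_i (x_i · y_{i+1} − x_{i+1} · y_i)| (indices mod n). Compute each cross term:
  (3)(3) − (6)(1) = 3
  (6)(4) − (-1)(3) = 27
  (-1)(-1) − (-3)(4) = 13
  (-3)(1) − (3)(-1) = 0
Sum = 43, so (signed) Area = 43/2 = 43/2, |Area| = 43/2.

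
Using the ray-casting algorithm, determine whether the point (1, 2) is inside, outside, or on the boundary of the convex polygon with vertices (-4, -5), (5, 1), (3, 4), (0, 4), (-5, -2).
The point (1, 2) lies strictly inside the polygon

Cast a horizontal ray to the right from the query point and count how many polygon edges it crosses (each edge strictly once or zero times, handled with the usual half-open convention). 
Parity of crossings → odd ⇒ inside.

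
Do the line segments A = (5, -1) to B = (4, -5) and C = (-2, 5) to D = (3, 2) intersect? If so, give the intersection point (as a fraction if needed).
No (intersection of containing lines falls outside at least one segment)

Parametrize and solve: t = -9/23, s = 34/23. At least one of these is outside [0, 1], so the segments do not intersect.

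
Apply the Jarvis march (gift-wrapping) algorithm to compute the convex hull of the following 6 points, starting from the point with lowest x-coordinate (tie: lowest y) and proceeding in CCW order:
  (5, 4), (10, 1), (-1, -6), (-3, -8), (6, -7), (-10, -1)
Hull (CCW) = [(-10, -1), (-3, -8), (6, -7), (10, 1), (5, 4)]

Jarvis march: at each step, from the current hull vertex p, select the next vertex q as the point such that every other point lies strictly to the left of (or on) the directed line p → q. (Equivalently: for every other point r, the cross product (q − p) × (r − p) ≥ 0.)
Starting point (lowest x, tie lowest y): (-10, -1). Wrap until returning to start. Resulting hull: (-10, -1), (-3, -8), (6, -7), (10, 1), (5, 4).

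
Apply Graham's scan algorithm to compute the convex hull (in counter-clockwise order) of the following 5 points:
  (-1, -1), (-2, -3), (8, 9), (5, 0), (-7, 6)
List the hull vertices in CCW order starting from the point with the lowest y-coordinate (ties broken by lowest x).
Hull (CCW) = [(-2, -3), (5, 0), (8, 9), (-7, 6)]

Graham scan procedure:
  1. Find the pivot p₀ = point with lowest y (tie → lowest x): (-2, -3).
  2. Sort the remaining points by polar angle around p₀.
  3. Walk through sorted points, maintaining a stack; pop the top while the last three entries make a non-left turn (cross product ≤ 0).
  4. Final stack is the convex hull in CCW order: (-2, -3), (5, 0), (8, 9), (-7, 6).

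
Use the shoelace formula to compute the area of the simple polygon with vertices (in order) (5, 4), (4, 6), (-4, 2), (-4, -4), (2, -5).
Area = 131/2

Shoelace formula: Area = (1/2) |Σ_i (x_i · y_{i+1} − x_{i+1} · y_i)| (indices mod n). Compute each cross term:
  (5)(6) − (4)(4) = 14
  (4)(2) − (-4)(6) = 32
  (-4)(-4) − (-4)(2) = 24
  (-4)(-5) − (2)(-4) = 28
  (2)(4) − (5)(-5) = 33
Sum = 131, so (signed) Area = 131/2 = 131/2, |Area| = 131/2.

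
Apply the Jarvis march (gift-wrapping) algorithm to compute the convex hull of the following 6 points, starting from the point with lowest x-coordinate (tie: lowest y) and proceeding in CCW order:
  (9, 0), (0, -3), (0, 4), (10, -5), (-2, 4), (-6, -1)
Hull (CCW) = [(-6, -1), (0, -3), (10, -5), (9, 0), (0, 4), (-2, 4)]

Jarvis march: at each step, from the current hull vertex p, select the next vertex q as the point such that every other point lies strictly to the left of (or on) the directed line p → q. (Equivalently: for every other point r, the cross product (q − p) × (r − p) ≥ 0.)
Starting point (lowest x, tie lowest y): (-6, -1). Wrap until returning to start. Resulting hull: (-6, -1), (0, -3), (10, -5), (9, 0), (0, 4), (-2, 4).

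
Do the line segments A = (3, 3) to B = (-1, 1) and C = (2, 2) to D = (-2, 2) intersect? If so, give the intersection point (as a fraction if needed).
Yes; intersection at (1, 2) (t = 1/2 on AB, s = 1/4 on CD)

Parametrize AB as A + t(B − A) = (3 + -4 t, 3 + -2 t) and CD as C + s(D − C) = (2 + -4 s, 2 + 0 s). Solve the linear system for (t, s). Determinant = 8 ≠ 0, so a unique intersection of the containing lines exists. Solution: t = 1/2, s = 1/4 — both in [0, 1], so the segments cross. Intersection point: (1, 2).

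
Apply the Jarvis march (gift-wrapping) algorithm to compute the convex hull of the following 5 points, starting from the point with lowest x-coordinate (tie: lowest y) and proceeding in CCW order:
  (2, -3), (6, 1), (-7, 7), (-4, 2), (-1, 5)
Hull (CCW) = [(-7, 7), (-4, 2), (2, -3), (6, 1), (-1, 5)]

Jarvis march: at each step, from the current hull vertex p, select the next vertex q as the point such that every other point lies strictly to the left of (or on) the directed line p → q. (Equivalently: for every other point r, the cross product (q − p) × (r − p) ≥ 0.)
Starting point (lowest x, tie lowest y): (-7, 7). Wrap until returning to start. Resulting hull: (-7, 7), (-4, 2), (2, -3), (6, 1), (-1, 5).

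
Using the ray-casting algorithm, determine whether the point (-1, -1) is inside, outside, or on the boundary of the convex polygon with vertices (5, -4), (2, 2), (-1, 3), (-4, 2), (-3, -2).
The point (-1, -1) lies strictly inside the polygon

Cast a horizontal ray to the right from the query point and count how many polygon edges it crosses (each edge strictly once or zero times, handled with the usual half-open convention). 
Parity of crossings → odd ⇒ inside.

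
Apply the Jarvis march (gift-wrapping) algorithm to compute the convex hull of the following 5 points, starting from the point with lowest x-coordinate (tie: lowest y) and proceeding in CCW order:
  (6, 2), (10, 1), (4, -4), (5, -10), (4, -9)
Hull (CCW) = [(4, -9), (5, -10), (10, 1), (6, 2), (4, -4)]

Jarvis march: at each step, from the current hull vertex p, select the next vertex q as the point such that every other point lies strictly to the left of (or on) the directed line p → q. (Equivalently: for every other point r, the cross product (q − p) × (r − p) ≥ 0.)
Starting point (lowest x, tie lowest y): (4, -9). Wrap until returning to start. Resulting hull: (4, -9), (5, -10), (10, 1), (6, 2), (4, -4).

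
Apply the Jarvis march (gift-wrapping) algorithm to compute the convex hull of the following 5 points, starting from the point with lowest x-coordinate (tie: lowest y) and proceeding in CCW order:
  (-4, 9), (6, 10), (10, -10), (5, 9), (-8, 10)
Hull (CCW) = [(-8, 10), (10, -10), (6, 10)]

Jarvis march: at each step, from the current hull vertex p, select the next vertex q as the point such that every other point lies strictly to the left of (or on) the directed line p → q. (Equivalently: for every other point r, the cross product (q − p) × (r − p) ≥ 0.)
Starting point (lowest x, tie lowest y): (-8, 10). Wrap until returning to start. Resulting hull: (-8, 10), (10, -10), (6, 10).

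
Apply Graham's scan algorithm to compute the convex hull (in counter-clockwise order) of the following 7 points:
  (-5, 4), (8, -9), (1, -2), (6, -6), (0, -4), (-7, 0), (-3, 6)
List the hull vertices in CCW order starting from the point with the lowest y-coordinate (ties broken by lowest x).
Hull (CCW) = [(8, -9), (6, -6), (-3, 6), (-5, 4), (-7, 0)]

Graham scan procedure:
  1. Find the pivot p₀ = point with lowest y (tie → lowest x): (8, -9).
  2. Sort the remaining points by polar angle around p₀.
  3. Walk through sorted points, maintaining a stack; pop the top while the last three entries make a non-left turn (cross product ≤ 0).
  4. Final stack is the convex hull in CCW order: (8, -9), (6, -6), (-3, 6), (-5, 4), (-7, 0).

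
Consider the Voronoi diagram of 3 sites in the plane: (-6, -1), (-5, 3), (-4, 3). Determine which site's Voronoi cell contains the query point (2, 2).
Nearest site = (-4, 3)

The Voronoi cell of site s contains exactly those query points closer to s than to any other site. Compute squared distances from q = (2, 2) to each site:
  (-4 − 2)² + (3 − 2)² = 37
  (-5 − 2)² + (3 − 2)² = 50
  (-6 − 2)² + (-1 − 2)² = 73
Minimum is attained by (-4, 3), so q lies in its Voronoi cell.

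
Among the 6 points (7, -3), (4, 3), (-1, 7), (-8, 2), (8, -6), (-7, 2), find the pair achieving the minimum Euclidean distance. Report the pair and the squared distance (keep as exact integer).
Pair = ((-8, 2), (-7, 2)); squared distance = 1

Compute all C(6, 2) = 15 pairwise squared distances (x_i − x_j)² + (y_i − y_j)². The minimum is 1, attained by the pair ((-8, 2), (-7, 2)).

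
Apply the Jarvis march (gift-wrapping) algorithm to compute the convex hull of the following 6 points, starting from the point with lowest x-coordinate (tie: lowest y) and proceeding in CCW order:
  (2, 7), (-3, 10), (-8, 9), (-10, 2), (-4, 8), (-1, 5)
Hull (CCW) = [(-10, 2), (-1, 5), (2, 7), (-3, 10), (-8, 9)]

Jarvis march: at each step, from the current hull vertex p, select the next vertex q as the point such that every other point lies strictly to the left of (or on) the directed line p → q. (Equivalently: for every other point r, the cross product (q − p) × (r − p) ≥ 0.)
Starting point (lowest x, tie lowest y): (-10, 2). Wrap until returning to start. Resulting hull: (-10, 2), (-1, 5), (2, 7), (-3, 10), (-8, 9).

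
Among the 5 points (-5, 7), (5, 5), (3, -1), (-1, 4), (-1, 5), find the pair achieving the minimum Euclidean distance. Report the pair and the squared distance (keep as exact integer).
Pair = ((-1, 4), (-1, 5)); squared distance = 1

Compute all C(5, 2) = 10 pairwise squared distances (x_i − x_j)² + (y_i − y_j)². The minimum is 1, attained by the pair ((-1, 4), (-1, 5)).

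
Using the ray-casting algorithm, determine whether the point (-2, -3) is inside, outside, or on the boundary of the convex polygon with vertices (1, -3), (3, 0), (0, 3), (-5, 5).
The point (-2, -3) lies strictly outside the polygon

Cast a horizontal ray to the right from the query point and count how many polygon edges it crosses (each edge strictly once or zero times, handled with the usual half-open convention). 
Parity of crossings → even ⇒ outside.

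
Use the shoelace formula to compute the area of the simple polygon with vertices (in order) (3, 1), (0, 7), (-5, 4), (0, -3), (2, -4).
Area = 91/2

Shoelace formula: Area = (1/2) |Σ_i (x_i · y_{i+1} − x_{i+1} · y_i)| (indices mod n). Compute each cross term:
  (3)(7) − (0)(1) = 21
  (0)(4) − (-5)(7) = 35
  (-5)(-3) − (0)(4) = 15
  (0)(-4) − (2)(-3) = 6
  (2)(1) − (3)(-4) = 14
Sum = 91, so (signed) Area = 91/2 = 91/2, |Area| = 91/2.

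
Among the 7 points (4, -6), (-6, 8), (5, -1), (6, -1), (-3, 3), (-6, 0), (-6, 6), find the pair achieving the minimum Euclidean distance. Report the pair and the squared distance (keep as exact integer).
Pair = ((5, -1), (6, -1)); squared distance = 1

Compute all C(7, 2) = 21 pairwise squared distances (x_i − x_j)² + (y_i − y_j)². The minimum is 1, attained by the pair ((5, -1), (6, -1)).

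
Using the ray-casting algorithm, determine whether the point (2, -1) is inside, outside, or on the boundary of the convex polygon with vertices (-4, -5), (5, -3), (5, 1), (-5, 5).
The point (2, -1) lies strictly inside the polygon

Cast a horizontal ray to the right from the query point and count how many polygon edges it crosses (each edge strictly once or zero times, handled with the usual half-open convention). 
Parity of crossings → odd ⇒ inside.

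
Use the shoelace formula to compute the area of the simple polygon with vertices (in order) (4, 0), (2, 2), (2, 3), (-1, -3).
Area = 19/2

Shoelace formula: Area = (1/2) |Σ_i (x_i · y_{i+1} − x_{i+1} · y_i)| (indices mod n). Compute each cross term:
  (4)(2) − (2)(0) = 8
  (2)(3) − (2)(2) = 2
  (2)(-3) − (-1)(3) = -3
  (-1)(0) − (4)(-3) = 12
Sum = 19, so (signed) Area = 19/2 = 19/2, |Area| = 19/2.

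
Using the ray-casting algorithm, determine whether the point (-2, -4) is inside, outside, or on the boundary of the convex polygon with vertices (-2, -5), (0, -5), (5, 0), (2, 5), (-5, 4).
The point (-2, -4) lies strictly inside the polygon

Cast a horizontal ray to the right from the query point and count how many polygon edges it crosses (each edge strictly once or zero times, handled with the usual half-open convention). 
Parity of crossings → odd ⇒ inside.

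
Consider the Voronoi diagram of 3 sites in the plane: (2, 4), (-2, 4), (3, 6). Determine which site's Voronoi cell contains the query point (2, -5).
Nearest site = (2, 4)

The Voronoi cell of site s contains exactly those query points closer to s than to any other site. Compute squared distances from q = (2, -5) to each site:
  (2 − 2)² + (4 − -5)² = 81
  (-2 − 2)² + (4 − -5)² = 97
  (3 − 2)² + (6 − -5)² = 122
Minimum is attained by (2, 4), so q lies in its Voronoi cell.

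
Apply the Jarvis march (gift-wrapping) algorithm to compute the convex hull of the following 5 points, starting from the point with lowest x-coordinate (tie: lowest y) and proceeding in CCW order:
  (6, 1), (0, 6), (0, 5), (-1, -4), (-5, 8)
Hull (CCW) = [(-5, 8), (-1, -4), (6, 1), (0, 6)]

Jarvis march: at each step, from the current hull vertex p, select the next vertex q as the point such that every other point lies strictly to the left of (or on) the directed line p → q. (Equivalently: for every other point r, the cross product (q − p) × (r − p) ≥ 0.)
Starting point (lowest x, tie lowest y): (-5, 8). Wrap until returning to start. Resulting hull: (-5, 8), (-1, -4), (6, 1), (0, 6).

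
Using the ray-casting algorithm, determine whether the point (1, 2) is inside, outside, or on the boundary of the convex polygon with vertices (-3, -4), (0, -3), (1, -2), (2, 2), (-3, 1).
The point (1, 2) lies strictly outside the polygon

Cast a horizontal ray to the right from the query point and count how many polygon edges it crosses (each edge strictly once or zero times, handled with the usual half-open convention). 
Parity of crossings → even ⇒ outside.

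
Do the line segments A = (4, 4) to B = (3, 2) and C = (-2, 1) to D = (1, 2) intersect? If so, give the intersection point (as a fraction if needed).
No (intersection of containing lines falls outside at least one segment)

Parametrize and solve: t = 3/5, s = 9/5. At least one of these is outside [0, 1], so the segments do not intersect.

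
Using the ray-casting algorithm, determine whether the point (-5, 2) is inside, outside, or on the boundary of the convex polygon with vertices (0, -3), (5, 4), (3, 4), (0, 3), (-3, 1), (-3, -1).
The point (-5, 2) lies strictly outside the polygon

Cast a horizontal ray to the right from the query point and count how many polygon edges it crosses (each edge strictly once or zero times, handled with the usual half-open convention). 
Parity of crossings → even ⇒ outside.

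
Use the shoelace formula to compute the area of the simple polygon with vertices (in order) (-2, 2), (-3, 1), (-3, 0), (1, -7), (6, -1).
Area = 79/2

Shoelace formula: Area = (1/2) |Σ_i (x_i · y_{i+1} − x_{i+1} · y_i)| (indices mod n). Compute each cross term:
  (-2)(1) − (-3)(2) = 4
  (-3)(0) − (-3)(1) = 3
  (-3)(-7) − (1)(0) = 21
  (1)(-1) − (6)(-7) = 41
  (6)(2) − (-2)(-1) = 10
Sum = 79, so (signed) Area = 79/2 = 79/2, |Area| = 79/2.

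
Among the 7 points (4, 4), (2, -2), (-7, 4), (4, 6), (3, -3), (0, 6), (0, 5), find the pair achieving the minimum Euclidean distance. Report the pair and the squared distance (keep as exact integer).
Pair = ((0, 6), (0, 5)); squared distance = 1

Compute all C(7, 2) = 21 pairwise squared distances (x_i − x_j)² + (y_i − y_j)². The minimum is 1, attained by the pair ((0, 6), (0, 5)).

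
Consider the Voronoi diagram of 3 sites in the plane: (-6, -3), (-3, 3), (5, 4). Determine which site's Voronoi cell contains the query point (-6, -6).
Nearest site = (-6, -3)

The Voronoi cell of site s contains exactly those query points closer to s than to any other site. Compute squared distances from q = (-6, -6) to each site:
  (-6 − -6)² + (-3 − -6)² = 9
  (-3 − -6)² + (3 − -6)² = 90
  (5 − -6)² + (4 − -6)² = 221
Minimum is attained by (-6, -3), so q lies in its Voronoi cell.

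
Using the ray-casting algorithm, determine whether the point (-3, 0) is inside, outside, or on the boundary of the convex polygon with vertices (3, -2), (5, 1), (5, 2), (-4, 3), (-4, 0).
The point (-3, 0) lies strictly inside the polygon

Cast a horizontal ray to the right from the query point and count how many polygon edges it crosses (each edge strictly once or zero times, handled with the usual half-open convention). 
Parity of crossings → odd ⇒ inside.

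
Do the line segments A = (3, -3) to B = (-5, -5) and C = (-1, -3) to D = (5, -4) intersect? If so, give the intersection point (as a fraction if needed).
Yes; intersection at (7/5, -17/5) (t = 1/5 on AB, s = 2/5 on CD)

Parametrize AB as A + t(B − A) = (3 + -8 t, -3 + -2 t) and CD as C + s(D − C) = (-1 + 6 s, -3 + -1 s). Solve the linear system for (t, s). Determinant = -20 ≠ 0, so a unique intersection of the containing lines exists. Solution: t = 1/5, s = 2/5 — both in [0, 1], so the segments cross. Intersection point: (7/5, -17/5).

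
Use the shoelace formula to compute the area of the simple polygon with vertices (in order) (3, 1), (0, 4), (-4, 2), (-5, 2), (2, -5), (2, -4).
Area = 67/2

Shoelace formula: Area = (1/2) |Σ_i (x_i · y_{i+1} − x_{i+1} · y_i)| (indices mod n). Compute each cross term:
  (3)(4) − (0)(1) = 12
  (0)(2) − (-4)(4) = 16
  (-4)(2) − (-5)(2) = 2
  (-5)(-5) − (2)(2) = 21
  (2)(-4) − (2)(-5) = 2
  (2)(1) − (3)(-4) = 14
Sum = 67, so (signed) Area = 67/2 = 67/2, |Area| = 67/2.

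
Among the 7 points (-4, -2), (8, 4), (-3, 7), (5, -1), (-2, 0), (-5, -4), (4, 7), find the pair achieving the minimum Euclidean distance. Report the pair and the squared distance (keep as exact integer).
Pair = ((-4, -2), (-5, -4)); squared distance = 5

Compute all C(7, 2) = 21 pairwise squared distances (x_i − x_j)² + (y_i − y_j)². The minimum is 5, attained by the pair ((-4, -2), (-5, -4)).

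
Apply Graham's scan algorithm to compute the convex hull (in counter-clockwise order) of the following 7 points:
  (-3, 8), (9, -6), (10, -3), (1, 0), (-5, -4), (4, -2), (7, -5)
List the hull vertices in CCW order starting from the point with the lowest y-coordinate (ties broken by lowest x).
Hull (CCW) = [(9, -6), (10, -3), (-3, 8), (-5, -4)]

Graham scan procedure:
  1. Find the pivot p₀ = point with lowest y (tie → lowest x): (9, -6).
  2. Sort the remaining points by polar angle around p₀.
  3. Walk through sorted points, maintaining a stack; pop the top while the last three entries make a non-left turn (cross product ≤ 0).
  4. Final stack is the convex hull in CCW order: (9, -6), (10, -3), (-3, 8), (-5, -4).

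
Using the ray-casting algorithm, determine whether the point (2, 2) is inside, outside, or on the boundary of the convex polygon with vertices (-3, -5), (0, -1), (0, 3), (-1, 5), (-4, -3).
The point (2, 2) lies strictly outside the polygon

Cast a horizontal ray to the right from the query point and count how many polygon edges it crosses (each edge strictly once or zero times, handled with the usual half-open convention). 
Parity of crossings → even ⇒ outside.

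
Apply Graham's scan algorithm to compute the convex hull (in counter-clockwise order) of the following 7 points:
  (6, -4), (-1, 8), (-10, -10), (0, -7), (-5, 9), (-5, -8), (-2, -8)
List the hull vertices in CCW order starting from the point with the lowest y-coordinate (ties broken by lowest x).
Hull (CCW) = [(-10, -10), (-2, -8), (6, -4), (-1, 8), (-5, 9)]

Graham scan procedure:
  1. Find the pivot p₀ = point with lowest y (tie → lowest x): (-10, -10).
  2. Sort the remaining points by polar angle around p₀.
  3. Walk through sorted points, maintaining a stack; pop the top while the last three entries make a non-left turn (cross product ≤ 0).
  4. Final stack is the convex hull in CCW order: (-10, -10), (-2, -8), (6, -4), (-1, 8), (-5, 9).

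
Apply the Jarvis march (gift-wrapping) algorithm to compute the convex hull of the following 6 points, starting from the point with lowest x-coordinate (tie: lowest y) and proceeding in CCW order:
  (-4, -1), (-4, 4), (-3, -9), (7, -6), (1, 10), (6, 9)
Hull (CCW) = [(-4, -1), (-3, -9), (7, -6), (6, 9), (1, 10), (-4, 4)]

Jarvis march: at each step, from the current hull vertex p, select the next vertex q as the point such that every other point lies strictly to the left of (or on) the directed line p → q. (Equivalently: for every other point r, the cross product (q − p) × (r − p) ≥ 0.)
Starting point (lowest x, tie lowest y): (-4, -1). Wrap until returning to start. Resulting hull: (-4, -1), (-3, -9), (7, -6), (6, 9), (1, 10), (-4, 4).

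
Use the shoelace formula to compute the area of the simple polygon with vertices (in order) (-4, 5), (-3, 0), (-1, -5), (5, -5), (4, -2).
Area = 41

Shoelace formula: Area = (1/2) |Σ_i (x_i · y_{i+1} − x_{i+1} · y_i)| (indices mod n). Compute each cross term:
  (-4)(0) − (-3)(5) = 15
  (-3)(-5) − (-1)(0) = 15
  (-1)(-5) − (5)(-5) = 30
  (5)(-2) − (4)(-5) = 10
  (4)(5) − (-4)(-2) = 12
Sum = 82, so (signed) Area = 82/2 = 41, |Area| = 41.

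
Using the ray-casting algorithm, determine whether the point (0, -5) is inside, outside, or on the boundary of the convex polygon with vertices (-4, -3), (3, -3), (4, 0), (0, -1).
The point (0, -5) lies strictly outside the polygon

Cast a horizontal ray to the right from the query point and count how many polygon edges it crosses (each edge strictly once or zero times, handled with the usual half-open convention). 
Parity of crossings → even ⇒ outside.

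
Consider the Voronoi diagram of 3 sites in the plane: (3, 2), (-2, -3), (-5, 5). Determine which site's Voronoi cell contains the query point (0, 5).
Nearest site = (3, 2)

The Voronoi cell of site s contains exactly those query points closer to s than to any other site. Compute squared distances from q = (0, 5) to each site:
  (3 − 0)² + (2 − 5)² = 18
  (-5 − 0)² + (5 − 5)² = 25
  (-2 − 0)² + (-3 − 5)² = 68
Minimum is attained by (3, 2), so q lies in its Voronoi cell.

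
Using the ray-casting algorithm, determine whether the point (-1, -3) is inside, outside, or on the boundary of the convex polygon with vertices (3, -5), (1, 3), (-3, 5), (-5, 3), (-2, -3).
The point (-1, -3) lies strictly inside the polygon

Cast a horizontal ray to the right from the query point and count how many polygon edges it crosses (each edge strictly once or zero times, handled with the usual half-open convention). 
Parity of crossings → odd ⇒ inside.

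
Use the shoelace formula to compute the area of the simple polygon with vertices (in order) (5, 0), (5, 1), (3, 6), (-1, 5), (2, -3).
Area = 61/2

Shoelace formula: Area = (1/2) |Σ_i (x_i · y_{i+1} − x_{i+1} · y_i)| (indices mod n). Compute each cross term:
  (5)(1) − (5)(0) = 5
  (5)(6) − (3)(1) = 27
  (3)(5) − (-1)(6) = 21
  (-1)(-3) − (2)(5) = -7
  (2)(0) − (5)(-3) = 15
Sum = 61, so (signed) Area = 61/2 = 61/2, |Area| = 61/2.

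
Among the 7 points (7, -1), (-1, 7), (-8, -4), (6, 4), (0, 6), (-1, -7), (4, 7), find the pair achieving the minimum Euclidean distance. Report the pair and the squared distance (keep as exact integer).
Pair = ((-1, 7), (0, 6)); squared distance = 2

Compute all C(7, 2) = 21 pairwise squared distances (x_i − x_j)² + (y_i − y_j)². The minimum is 2, attained by the pair ((-1, 7), (0, 6)).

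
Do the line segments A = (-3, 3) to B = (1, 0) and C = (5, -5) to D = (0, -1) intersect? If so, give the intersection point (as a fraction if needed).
No (intersection of containing lines falls outside at least one segment)

Parametrize and solve: t = -8, s = 8. At least one of these is outside [0, 1], so the segments do not intersect.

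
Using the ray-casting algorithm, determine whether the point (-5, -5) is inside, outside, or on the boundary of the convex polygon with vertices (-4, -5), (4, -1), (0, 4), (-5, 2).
The point (-5, -5) lies strictly outside the polygon

Cast a horizontal ray to the right from the query point and count how many polygon edges it crosses (each edge strictly once or zero times, handled with the usual half-open convention). 
Parity of crossings → even ⇒ outside.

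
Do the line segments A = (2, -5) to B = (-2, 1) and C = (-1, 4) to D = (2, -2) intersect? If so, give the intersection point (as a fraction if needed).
No (intersection of containing lines falls outside at least one segment)

Parametrize and solve: t = -3/2, s = 3. At least one of these is outside [0, 1], so the segments do not intersect.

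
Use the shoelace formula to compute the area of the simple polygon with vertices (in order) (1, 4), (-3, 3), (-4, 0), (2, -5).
Area = 30

Shoelace formula: Area = (1/2) |Σ_i (x_i · y_{i+1} − x_{i+1} · y_i)| (indices mod n). Compute each cross term:
  (1)(3) − (-3)(4) = 15
  (-3)(0) − (-4)(3) = 12
  (-4)(-5) − (2)(0) = 20
  (2)(4) − (1)(-5) = 13
Sum = 60, so (signed) Area = 60/2 = 30, |Area| = 30.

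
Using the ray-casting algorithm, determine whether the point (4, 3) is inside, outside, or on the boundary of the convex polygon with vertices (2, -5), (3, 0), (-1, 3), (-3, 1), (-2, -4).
The point (4, 3) lies strictly outside the polygon

Cast a horizontal ray to the right from the query point and count how many polygon edges it crosses (each edge strictly once or zero times, handled with the usual half-open convention). 
Parity of crossings → even ⇒ outside.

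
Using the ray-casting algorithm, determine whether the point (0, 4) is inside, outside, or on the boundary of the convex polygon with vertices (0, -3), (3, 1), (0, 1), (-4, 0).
The point (0, 4) lies strictly outside the polygon

Cast a horizontal ray to the right from the query point and count how many polygon edges it crosses (each edge strictly once or zero times, handled with the usual half-open convention). 
Parity of crossings → even ⇒ outside.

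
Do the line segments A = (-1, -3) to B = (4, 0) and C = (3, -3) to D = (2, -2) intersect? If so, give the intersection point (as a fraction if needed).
No (intersection of containing lines falls outside at least one segment)

Parametrize and solve: t = 1/2, s = 3/2. At least one of these is outside [0, 1], so the segments do not intersect.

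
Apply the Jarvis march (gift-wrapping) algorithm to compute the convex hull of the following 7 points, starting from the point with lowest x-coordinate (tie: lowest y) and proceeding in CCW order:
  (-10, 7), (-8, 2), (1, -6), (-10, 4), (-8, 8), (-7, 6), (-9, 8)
Hull (CCW) = [(-10, 4), (-8, 2), (1, -6), (-8, 8), (-9, 8), (-10, 7)]

Jarvis march: at each step, from the current hull vertex p, select the next vertex q as the point such that every other point lies strictly to the left of (or on) the directed line p → q. (Equivalently: for every other point r, the cross product (q − p) × (r − p) ≥ 0.)
Starting point (lowest x, tie lowest y): (-10, 4). Wrap until returning to start. Resulting hull: (-10, 4), (-8, 2), (1, -6), (-8, 8), (-9, 8), (-10, 7).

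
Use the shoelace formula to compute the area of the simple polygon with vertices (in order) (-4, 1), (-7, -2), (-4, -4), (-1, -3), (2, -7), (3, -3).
Area = 31

Shoelace formula: Area = (1/2) |Σ_i (x_i · y_{i+1} − x_{i+1} · y_i)| (indices mod n). Compute each cross term:
  (-4)(-2) − (-7)(1) = 15
  (-7)(-4) − (-4)(-2) = 20
  (-4)(-3) − (-1)(-4) = 8
  (-1)(-7) − (2)(-3) = 13
  (2)(-3) − (3)(-7) = 15
  (3)(1) − (-4)(-3) = -9
Sum = 62, so (signed) Area = 62/2 = 31, |Area| = 31.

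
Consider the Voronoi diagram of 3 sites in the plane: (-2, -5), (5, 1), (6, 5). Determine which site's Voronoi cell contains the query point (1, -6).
Nearest site = (-2, -5)

The Voronoi cell of site s contains exactly those query points closer to s than to any other site. Compute squared distances from q = (1, -6) to each site:
  (-2 − 1)² + (-5 − -6)² = 10
  (5 − 1)² + (1 − -6)² = 65
  (6 − 1)² + (5 − -6)² = 146
Minimum is attained by (-2, -5), so q lies in its Voronoi cell.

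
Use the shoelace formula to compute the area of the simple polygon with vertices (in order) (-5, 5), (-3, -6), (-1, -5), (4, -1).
Area = 45

Shoelace formula: Area = (1/2) |Σ_i (x_i · y_{i+1} − x_{i+1} · y_i)| (indices mod n). Compute each cross term:
  (-5)(-6) − (-3)(5) = 45
  (-3)(-5) − (-1)(-6) = 9
  (-1)(-1) − (4)(-5) = 21
  (4)(5) − (-5)(-1) = 15
Sum = 90, so (signed) Area = 90/2 = 45, |Area| = 45.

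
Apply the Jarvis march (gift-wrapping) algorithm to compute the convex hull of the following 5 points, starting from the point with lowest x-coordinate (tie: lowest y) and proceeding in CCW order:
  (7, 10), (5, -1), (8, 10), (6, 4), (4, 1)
Hull (CCW) = [(4, 1), (5, -1), (8, 10), (7, 10)]

Jarvis march: at each step, from the current hull vertex p, select the next vertex q as the point such that every other point lies strictly to the left of (or on) the directed line p → q. (Equivalently: for every other point r, the cross product (q − p) × (r − p) ≥ 0.)
Starting point (lowest x, tie lowest y): (4, 1). Wrap until returning to start. Resulting hull: (4, 1), (5, -1), (8, 10), (7, 10).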